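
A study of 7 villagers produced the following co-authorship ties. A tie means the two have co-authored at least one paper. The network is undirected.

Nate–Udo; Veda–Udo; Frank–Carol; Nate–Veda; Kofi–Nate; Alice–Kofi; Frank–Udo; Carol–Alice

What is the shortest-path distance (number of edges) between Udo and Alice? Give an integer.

3

One shortest route is Udo – Nate – Kofi – Alice, which uses 3 edges, and at distance 2 from Udo we only reach {Carol, Kofi}, which does not include Alice. So d(Udo,Alice) = 3.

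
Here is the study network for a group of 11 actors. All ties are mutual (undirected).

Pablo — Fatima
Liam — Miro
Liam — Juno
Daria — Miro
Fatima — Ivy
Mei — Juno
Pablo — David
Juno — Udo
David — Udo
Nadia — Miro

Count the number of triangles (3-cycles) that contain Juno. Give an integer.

0

Juno's neighbors are Liam, Mei, and Udo, but none of them are tied to each other, so no triangle contains Juno.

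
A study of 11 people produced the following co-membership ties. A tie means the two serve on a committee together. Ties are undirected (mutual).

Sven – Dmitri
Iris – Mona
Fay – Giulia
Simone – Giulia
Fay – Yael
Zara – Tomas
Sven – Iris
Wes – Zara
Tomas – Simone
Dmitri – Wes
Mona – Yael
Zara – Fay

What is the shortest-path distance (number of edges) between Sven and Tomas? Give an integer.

One shortest route is Sven – Dmitri – Wes – Zara – Tomas, which uses 4 edges, and at distance 3 from Sven we only reach {Yael, Zara}, which does not include Tomas. So d(Sven,Tomas) = 4.

4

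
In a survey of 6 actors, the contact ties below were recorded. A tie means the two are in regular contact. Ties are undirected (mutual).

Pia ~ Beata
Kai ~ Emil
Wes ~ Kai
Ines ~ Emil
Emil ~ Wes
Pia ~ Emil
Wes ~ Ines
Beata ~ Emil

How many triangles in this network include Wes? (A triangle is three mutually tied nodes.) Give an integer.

Wes's neighbors: Emil, Ines, and Kai.
Neighbor pairs that are themselves tied: Wes–Emil–Ines; Wes–Emil–Kai. Each forms one triangle with Wes, for 2 in total.

2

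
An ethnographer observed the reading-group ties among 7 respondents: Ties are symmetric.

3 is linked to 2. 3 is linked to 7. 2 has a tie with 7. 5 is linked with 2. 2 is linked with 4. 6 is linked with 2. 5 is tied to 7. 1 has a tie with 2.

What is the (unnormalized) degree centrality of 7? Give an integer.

7 is directly tied to 2, 3, and 5. That is 3 neighbors, so the degree of 7 is 3.

3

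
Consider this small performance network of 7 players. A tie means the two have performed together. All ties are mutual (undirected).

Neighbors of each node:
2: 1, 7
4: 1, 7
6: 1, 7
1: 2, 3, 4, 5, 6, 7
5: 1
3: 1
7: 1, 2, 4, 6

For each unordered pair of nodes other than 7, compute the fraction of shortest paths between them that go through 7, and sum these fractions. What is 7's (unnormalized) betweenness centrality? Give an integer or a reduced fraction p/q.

3/2

Pairs whose geodesics pass through 7 — 2–6: 1/2; 2–4: 1/2; 6–4: 1/2.
All other pairs contribute 0.
Summing the contributions gives betweenness(7) = 3/2.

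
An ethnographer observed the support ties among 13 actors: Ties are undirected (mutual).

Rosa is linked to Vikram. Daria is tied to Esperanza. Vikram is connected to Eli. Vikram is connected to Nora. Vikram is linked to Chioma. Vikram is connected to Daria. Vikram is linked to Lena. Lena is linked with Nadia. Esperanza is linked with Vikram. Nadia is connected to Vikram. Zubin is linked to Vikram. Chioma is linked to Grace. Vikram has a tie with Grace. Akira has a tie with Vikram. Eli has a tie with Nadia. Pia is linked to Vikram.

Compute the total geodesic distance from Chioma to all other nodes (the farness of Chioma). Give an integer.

Distances from Chioma: Akira:2, Daria:2, Eli:2, Esperanza:2, Grace:1, Lena:2, Nadia:2, Nora:2, Pia:2, Rosa:2, Vikram:1, Zubin:2.
Sum = 2 + 2 + 2 + 2 + 1 + 2 + 2 + 2 + 2 + 2 + 1 + 2 = 22.

22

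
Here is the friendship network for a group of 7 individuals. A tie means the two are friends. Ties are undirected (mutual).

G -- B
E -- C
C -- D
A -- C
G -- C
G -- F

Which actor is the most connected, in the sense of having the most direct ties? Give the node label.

Degrees — A:1, B:1, C:4, D:1, E:1, F:1, G:3.
The maximum is 4, attained only by C.

C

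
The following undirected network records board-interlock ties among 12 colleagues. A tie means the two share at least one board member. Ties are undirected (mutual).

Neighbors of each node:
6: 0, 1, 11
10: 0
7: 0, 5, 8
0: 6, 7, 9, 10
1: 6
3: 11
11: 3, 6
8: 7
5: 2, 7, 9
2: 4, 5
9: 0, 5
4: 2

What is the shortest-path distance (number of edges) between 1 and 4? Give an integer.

6

One shortest route is 1 – 6 – 0 – 7 – 5 – 2 – 4, which uses 6 edges, and at distance 5 from 1 we only reach {2}, which does not include 4. So d(1,4) = 6.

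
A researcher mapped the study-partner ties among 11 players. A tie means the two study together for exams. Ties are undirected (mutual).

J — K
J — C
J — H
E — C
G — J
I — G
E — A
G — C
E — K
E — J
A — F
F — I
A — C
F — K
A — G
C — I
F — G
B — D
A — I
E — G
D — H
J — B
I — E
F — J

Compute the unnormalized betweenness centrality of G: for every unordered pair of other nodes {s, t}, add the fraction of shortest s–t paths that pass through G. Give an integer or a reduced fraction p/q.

49/20

Pairs whose geodesics pass through G — D–A: 2/8; D–I: 2/8; B–A: 1/4; B–I: 1/4; H–A: 1/4; H–I: 1/4; C–F: 1/4; F–E: 1/5; A–J: 1/4; J–I: 1/4.
All other pairs contribute 0.
Summing the contributions gives betweenness(G) = 49/20.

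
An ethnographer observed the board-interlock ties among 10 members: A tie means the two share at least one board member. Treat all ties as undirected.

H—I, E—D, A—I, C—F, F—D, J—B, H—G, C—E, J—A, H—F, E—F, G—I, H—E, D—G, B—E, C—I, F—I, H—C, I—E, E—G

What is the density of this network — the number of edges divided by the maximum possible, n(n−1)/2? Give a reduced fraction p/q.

4/9

There are 20 edges and 10 nodes, so the maximum possible is C(10,2) = 45.
Density = 20/45 = 4/9.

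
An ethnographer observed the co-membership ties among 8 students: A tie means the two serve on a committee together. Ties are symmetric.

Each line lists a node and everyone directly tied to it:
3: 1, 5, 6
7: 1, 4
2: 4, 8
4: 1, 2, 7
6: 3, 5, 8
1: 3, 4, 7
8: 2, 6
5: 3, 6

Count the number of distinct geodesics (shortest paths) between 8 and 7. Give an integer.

1

The shortest distance is 3, and the only length-3 path is 8–2–4–7. So there is exactly 1 shortest path.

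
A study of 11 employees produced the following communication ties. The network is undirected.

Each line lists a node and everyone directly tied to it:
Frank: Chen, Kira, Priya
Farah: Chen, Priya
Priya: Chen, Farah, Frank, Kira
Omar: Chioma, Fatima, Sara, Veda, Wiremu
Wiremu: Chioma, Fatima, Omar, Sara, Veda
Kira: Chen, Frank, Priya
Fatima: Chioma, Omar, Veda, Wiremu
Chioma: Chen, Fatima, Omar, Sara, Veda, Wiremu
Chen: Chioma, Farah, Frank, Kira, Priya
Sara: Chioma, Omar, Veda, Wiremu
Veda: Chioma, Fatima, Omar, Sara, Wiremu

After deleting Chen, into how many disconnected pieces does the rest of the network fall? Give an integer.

2

Without Chen, the remaining ties split the others into: {Chioma, Fatima, Omar, Sara, Veda, Wiremu}; {Farah, Frank, Kira, Priya}.
That's 2 separate components.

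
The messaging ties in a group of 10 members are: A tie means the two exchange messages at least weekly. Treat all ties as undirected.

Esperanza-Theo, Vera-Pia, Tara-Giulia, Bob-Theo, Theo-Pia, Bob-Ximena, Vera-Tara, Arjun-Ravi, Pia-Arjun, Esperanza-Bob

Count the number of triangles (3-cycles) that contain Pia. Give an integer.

Pia's neighbors are Arjun, Theo, and Vera, but none of them are tied to each other, so no triangle contains Pia.

0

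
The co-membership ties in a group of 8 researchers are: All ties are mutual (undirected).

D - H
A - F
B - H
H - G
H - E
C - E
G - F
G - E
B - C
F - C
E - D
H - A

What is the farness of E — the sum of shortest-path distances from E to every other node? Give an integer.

10

Distances from E: A:2, B:2, C:1, D:1, F:2, G:1, H:1.
Sum = 2 + 2 + 1 + 1 + 2 + 1 + 1 = 10.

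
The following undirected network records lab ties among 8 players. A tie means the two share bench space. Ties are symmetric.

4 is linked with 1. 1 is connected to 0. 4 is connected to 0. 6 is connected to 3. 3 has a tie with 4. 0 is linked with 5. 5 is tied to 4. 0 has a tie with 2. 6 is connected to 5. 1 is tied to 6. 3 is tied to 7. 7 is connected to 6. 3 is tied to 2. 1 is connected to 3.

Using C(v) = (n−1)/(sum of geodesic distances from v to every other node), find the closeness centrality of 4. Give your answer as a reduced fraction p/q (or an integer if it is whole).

Distances from 4: 0:1, 1:1, 2:2, 3:1, 5:1, 6:2, 7:2. Sum = 10.
n = 8, so closeness = 7/10.

7/10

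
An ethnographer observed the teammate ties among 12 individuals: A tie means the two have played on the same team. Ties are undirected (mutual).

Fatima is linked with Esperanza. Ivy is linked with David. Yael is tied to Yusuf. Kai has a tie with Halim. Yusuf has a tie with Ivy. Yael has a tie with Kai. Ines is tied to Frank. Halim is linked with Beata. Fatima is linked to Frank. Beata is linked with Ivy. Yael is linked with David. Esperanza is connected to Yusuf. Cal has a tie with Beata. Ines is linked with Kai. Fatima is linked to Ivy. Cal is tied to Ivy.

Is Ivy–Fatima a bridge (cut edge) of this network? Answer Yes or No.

No

Even without that edge, Ivy still reaches Fatima via Ivy – Yusuf – Esperanza – Fatima, so the network stays connected. Not a bridge.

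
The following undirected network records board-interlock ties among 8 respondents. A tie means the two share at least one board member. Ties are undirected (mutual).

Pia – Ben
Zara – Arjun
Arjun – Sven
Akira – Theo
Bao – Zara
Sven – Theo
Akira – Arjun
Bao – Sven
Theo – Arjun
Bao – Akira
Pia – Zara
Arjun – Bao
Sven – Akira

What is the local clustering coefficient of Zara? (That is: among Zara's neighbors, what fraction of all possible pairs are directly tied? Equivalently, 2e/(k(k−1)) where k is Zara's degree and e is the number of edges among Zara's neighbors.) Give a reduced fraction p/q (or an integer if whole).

Zara's neighbors: Arjun, Bao, and Pia (k = 3).
Possible neighbor pairs: C(3,2) = 3. Edges among them: Arjun–Bao → e = 1.
Clustering(Zara) = 1/3.

1/3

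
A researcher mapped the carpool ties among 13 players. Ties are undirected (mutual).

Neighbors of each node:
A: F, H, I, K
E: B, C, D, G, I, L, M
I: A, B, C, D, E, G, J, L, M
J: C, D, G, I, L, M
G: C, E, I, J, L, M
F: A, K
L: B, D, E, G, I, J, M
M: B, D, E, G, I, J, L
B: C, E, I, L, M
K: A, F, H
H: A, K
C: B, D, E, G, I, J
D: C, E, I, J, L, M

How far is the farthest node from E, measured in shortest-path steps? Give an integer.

Distances from E: A:2, B:1, C:1, D:1, F:3, G:1, H:3, I:1, J:2, K:3, L:1, M:1.
The largest is 3 (to F, K, and H), so the eccentricity of E is 3.

3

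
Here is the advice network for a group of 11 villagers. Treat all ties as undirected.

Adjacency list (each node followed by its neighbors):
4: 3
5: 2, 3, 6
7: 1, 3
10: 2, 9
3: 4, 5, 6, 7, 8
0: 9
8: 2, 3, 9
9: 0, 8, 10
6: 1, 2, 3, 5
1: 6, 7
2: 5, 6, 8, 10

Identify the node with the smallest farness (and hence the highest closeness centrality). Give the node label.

3

Farness (sum of distances to all others) for each node — 0:32, 1:26, 2:19, 3:17, 4:26, 5:20, 6:19, 7:24, 8:18, 9:23, 10:24.
The smallest farness is 17, for 3, so 3 has the highest closeness.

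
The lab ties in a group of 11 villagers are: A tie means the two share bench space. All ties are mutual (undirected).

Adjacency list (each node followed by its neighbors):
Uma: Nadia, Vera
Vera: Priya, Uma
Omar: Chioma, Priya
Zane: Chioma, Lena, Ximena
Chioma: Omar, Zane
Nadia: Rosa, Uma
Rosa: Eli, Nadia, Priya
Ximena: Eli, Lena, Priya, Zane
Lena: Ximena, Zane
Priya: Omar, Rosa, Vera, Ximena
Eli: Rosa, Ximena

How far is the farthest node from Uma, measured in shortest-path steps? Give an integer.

4

Distances from Uma: Chioma:4, Eli:3, Lena:4, Nadia:1, Omar:3, Priya:2, Rosa:2, Vera:1, Ximena:3, Zane:4.
The largest is 4 (to Chioma, Zane, and Lena), so the eccentricity of Uma is 4.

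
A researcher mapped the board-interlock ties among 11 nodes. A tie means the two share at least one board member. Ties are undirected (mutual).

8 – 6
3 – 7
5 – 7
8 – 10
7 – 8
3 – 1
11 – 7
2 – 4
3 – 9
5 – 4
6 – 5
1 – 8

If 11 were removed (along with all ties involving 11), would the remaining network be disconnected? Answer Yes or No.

Even without 11, every remaining node can still reach every other (the residual graph is connected), so 11 is not a cut vertex.

No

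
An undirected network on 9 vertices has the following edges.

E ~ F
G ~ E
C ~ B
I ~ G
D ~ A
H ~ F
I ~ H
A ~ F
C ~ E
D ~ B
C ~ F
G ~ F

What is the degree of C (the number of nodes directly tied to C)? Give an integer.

3

C is directly tied to B, E, and F. That is 3 neighbors, so the degree of C is 3.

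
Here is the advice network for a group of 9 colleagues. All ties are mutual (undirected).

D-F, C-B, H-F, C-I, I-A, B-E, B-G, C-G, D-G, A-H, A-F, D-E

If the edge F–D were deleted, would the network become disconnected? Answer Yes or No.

Even without that edge, F still reaches D via F – A – I – C – G – D, so the network stays connected. Not a bridge.

No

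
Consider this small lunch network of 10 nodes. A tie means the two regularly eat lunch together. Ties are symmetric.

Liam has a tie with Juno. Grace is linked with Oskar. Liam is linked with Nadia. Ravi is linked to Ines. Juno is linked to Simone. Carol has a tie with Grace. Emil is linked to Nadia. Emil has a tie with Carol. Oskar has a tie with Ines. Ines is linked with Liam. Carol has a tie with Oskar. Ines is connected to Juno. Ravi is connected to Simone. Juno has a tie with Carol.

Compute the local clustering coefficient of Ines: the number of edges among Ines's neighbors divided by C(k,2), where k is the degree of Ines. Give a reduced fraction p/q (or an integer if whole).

Ines's neighbors: Juno, Liam, Oskar, and Ravi (k = 4).
Possible neighbor pairs: C(4,2) = 6. Edges among them: Juno–Liam → e = 1.
Clustering(Ines) = 1/6.

1/6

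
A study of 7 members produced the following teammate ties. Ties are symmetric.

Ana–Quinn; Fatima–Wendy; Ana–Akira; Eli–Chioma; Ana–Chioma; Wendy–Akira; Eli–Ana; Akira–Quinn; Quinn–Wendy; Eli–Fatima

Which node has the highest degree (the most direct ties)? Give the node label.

Ana

Degrees — Akira:3, Ana:4, Chioma:2, Eli:3, Fatima:2, Quinn:3, Wendy:3.
The maximum is 4, attained only by Ana.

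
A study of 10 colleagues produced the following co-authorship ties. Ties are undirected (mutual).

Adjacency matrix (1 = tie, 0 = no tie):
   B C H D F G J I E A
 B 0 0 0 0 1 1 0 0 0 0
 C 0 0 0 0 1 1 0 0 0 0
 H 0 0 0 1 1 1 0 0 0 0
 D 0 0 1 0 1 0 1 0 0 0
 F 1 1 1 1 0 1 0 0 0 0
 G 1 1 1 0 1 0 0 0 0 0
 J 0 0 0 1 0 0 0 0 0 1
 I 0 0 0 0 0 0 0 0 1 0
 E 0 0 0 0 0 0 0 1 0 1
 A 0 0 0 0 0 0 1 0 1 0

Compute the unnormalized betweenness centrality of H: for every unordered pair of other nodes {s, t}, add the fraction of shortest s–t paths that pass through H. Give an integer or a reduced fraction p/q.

Pairs whose geodesics pass through H — D–G: 1/2; G–J: 1/2; G–I: 1/2; G–E: 1/2; G–A: 1/2.
All other pairs contribute 0.
Summing the contributions gives betweenness(H) = 5/2.

5/2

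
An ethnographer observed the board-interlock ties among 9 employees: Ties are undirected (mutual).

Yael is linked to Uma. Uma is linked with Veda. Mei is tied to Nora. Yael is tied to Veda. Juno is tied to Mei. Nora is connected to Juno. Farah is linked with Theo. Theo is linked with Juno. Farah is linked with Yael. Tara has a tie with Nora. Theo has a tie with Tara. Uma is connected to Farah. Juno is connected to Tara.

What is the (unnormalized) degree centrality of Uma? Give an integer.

3

Uma is directly tied to Farah, Veda, and Yael. That is 3 neighbors, so the degree of Uma is 3.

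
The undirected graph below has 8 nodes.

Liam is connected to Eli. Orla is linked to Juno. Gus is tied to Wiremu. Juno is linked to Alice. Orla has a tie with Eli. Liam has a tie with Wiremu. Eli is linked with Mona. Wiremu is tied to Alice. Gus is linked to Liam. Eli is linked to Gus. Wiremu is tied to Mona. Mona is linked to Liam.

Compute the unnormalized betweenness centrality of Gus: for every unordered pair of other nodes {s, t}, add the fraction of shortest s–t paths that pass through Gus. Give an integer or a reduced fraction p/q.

Pairs whose geodesics pass through Gus — Eli–Wiremu: 1/3; Eli–Alice: 1/4; Wiremu–Orla: 1/4.
All other pairs contribute 0.
Summing the contributions gives betweenness(Gus) = 5/6.

5/6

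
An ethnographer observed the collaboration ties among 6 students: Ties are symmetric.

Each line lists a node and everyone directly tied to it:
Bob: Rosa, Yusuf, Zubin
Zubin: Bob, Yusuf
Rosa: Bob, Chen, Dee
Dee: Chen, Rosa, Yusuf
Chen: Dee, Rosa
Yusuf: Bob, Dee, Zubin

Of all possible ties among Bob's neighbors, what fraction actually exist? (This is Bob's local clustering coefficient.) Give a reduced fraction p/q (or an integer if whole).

Bob's neighbors: Rosa, Yusuf, and Zubin (k = 3).
Possible neighbor pairs: C(3,2) = 3. Edges among them: Yusuf–Zubin → e = 1.
Clustering(Bob) = 1/3.

1/3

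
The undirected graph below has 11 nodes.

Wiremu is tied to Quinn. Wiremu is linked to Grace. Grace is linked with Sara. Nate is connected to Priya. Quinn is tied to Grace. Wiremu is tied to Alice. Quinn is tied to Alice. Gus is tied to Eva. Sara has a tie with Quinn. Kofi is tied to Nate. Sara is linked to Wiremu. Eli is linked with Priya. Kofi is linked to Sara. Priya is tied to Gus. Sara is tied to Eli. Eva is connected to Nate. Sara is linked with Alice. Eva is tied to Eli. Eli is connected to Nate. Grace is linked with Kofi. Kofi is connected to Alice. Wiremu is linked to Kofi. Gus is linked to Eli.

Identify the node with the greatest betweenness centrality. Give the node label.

Sara

Unnormalized betweenness of each node: Alice:9/20, Eli:208/15, Eva:7/12, Grace:9/20, Gus:1/3, Kofi:151/20, Nate:79/12, Priya:7/12, Quinn:1/4, Sara:293/20, Wiremu:7/10.
Sara has the largest value, 293/20, making it the main broker — the node through which the most shortest paths run.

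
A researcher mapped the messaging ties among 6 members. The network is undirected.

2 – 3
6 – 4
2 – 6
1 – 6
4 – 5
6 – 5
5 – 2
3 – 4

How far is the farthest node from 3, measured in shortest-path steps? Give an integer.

3

Distances from 3: 1:3, 2:1, 4:1, 5:2, 6:2.
The largest is 3 (to 1), so the eccentricity of 3 is 3.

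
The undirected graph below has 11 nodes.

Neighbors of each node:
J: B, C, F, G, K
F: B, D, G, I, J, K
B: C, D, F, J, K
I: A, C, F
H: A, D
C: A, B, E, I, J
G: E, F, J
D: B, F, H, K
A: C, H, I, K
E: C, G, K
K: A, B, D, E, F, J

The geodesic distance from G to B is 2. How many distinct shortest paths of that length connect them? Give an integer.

The shortest distance is 2. The length-2 paths are: G–F–B; G–J–B.
That gives 2 distinct shortest paths.

2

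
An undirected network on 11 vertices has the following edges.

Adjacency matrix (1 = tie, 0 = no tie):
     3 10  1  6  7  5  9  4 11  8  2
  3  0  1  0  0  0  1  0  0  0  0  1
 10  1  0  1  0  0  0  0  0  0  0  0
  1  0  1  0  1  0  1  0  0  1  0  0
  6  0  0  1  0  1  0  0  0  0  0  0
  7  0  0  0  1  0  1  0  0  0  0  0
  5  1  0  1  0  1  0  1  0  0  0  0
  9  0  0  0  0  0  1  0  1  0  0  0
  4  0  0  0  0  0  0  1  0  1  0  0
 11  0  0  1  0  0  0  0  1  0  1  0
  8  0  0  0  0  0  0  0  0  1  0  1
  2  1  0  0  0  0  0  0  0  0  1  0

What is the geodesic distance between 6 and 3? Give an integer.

3

One shortest route is 6 – 1 – 10 – 3, which uses 3 edges, and at distance 2 from 6 we only reach {5, 10, 11}, which does not include 3. So d(6,3) = 3.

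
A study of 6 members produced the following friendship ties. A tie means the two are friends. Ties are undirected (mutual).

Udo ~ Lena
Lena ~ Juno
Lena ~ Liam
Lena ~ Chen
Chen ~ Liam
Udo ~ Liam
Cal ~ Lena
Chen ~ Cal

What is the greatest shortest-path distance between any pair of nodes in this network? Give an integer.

2

Eccentricity of each node (its greatest distance to any other): Cal:2, Chen:2, Juno:2, Lena:1, Liam:2, Udo:2.
The maximum eccentricity is 2, realized for instance by the pair Cal–Juno via Cal – Lena – Juno. So the diameter is 2.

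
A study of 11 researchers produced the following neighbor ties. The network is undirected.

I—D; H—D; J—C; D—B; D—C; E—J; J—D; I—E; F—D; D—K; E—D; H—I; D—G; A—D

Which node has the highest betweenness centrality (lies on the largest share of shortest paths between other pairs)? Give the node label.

Unnormalized betweenness of each node: A:0, B:0, C:0, D:79/2, E:1/2, F:0, G:0, H:0, I:1/2, J:1/2, K:0.
D has the largest value, 79/2, making it the main broker — the node through which the most shortest paths run.

D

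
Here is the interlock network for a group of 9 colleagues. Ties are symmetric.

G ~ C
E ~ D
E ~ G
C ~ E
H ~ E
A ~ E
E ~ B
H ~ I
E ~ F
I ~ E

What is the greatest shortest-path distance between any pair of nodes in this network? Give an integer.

Eccentricity of each node (its greatest distance to any other): A:2, B:2, C:2, D:2, E:1, F:2, G:2, H:2, I:2.
The maximum eccentricity is 2, realized for instance by the pair G–I via G – E – I. So the diameter is 2.

2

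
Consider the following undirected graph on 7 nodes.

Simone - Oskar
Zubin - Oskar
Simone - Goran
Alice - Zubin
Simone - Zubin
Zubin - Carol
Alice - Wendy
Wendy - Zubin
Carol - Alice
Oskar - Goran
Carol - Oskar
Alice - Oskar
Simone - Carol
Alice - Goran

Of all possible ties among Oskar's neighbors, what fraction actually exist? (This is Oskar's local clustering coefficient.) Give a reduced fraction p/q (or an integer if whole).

7/10

Oskar's neighbors: Alice, Carol, Goran, Simone, and Zubin (k = 5).
Possible neighbor pairs: C(5,2) = 10. Edges among them: Alice–Carol, Alice–Goran, Alice–Zubin, Carol–Simone, Carol–Zubin, Goran–Simone, Simone–Zubin → e = 7.
Clustering(Oskar) = 7/10.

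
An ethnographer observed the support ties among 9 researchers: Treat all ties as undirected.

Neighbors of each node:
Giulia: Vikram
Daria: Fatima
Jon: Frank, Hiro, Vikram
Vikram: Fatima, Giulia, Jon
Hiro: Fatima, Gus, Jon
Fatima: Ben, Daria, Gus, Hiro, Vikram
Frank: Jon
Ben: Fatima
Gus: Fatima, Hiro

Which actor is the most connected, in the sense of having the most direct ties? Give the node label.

Fatima

Degrees — Ben:1, Daria:1, Fatima:5, Frank:1, Giulia:1, Gus:2, Hiro:3, Jon:3, Vikram:3.
The maximum is 5, attained only by Fatima.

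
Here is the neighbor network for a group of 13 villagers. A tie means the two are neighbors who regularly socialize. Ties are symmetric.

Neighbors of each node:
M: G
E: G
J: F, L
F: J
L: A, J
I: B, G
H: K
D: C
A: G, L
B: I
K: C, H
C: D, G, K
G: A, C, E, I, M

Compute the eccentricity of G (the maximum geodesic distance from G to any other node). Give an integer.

Distances from G: A:1, B:2, C:1, D:2, E:1, F:4, H:3, I:1, J:3, K:2, L:2, M:1.
The largest is 4 (to F), so the eccentricity of G is 4.

4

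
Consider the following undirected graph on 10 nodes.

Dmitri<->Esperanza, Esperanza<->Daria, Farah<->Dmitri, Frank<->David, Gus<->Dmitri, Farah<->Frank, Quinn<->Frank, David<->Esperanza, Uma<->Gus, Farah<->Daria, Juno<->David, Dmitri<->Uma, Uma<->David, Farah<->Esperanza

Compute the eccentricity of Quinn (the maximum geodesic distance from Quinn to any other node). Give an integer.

Distances from Quinn: Daria:3, David:2, Dmitri:3, Esperanza:3, Farah:2, Frank:1, Gus:4, Juno:3, Uma:3.
The largest is 4 (to Gus), so the eccentricity of Quinn is 4.

4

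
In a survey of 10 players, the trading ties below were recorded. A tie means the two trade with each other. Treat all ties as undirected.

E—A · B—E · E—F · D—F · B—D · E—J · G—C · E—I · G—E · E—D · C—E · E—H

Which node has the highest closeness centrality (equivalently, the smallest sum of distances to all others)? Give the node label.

Farness (sum of distances to all others) for each node — A:17, B:16, C:16, D:15, E:9, F:16, G:16, H:17, I:17, J:17.
The smallest farness is 9, for E, so E has the highest closeness.

E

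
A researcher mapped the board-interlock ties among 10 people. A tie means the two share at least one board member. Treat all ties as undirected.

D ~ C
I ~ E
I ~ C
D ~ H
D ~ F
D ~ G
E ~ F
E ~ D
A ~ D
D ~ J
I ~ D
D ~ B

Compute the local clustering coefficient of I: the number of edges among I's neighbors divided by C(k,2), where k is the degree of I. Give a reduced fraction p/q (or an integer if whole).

I's neighbors: C, D, and E (k = 3).
Possible neighbor pairs: C(3,2) = 3. Edges among them: C–D, D–E → e = 2.
Clustering(I) = 2/3.

2/3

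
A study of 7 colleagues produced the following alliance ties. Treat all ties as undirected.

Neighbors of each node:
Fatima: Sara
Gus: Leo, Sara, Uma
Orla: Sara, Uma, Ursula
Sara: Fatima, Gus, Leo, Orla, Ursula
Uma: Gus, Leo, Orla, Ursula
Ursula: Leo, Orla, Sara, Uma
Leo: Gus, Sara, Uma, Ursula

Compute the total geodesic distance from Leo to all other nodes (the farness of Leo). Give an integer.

Distances from Leo: Fatima:2, Gus:1, Orla:2, Sara:1, Uma:1, Ursula:1.
Sum = 2 + 1 + 2 + 1 + 1 + 1 = 8.

8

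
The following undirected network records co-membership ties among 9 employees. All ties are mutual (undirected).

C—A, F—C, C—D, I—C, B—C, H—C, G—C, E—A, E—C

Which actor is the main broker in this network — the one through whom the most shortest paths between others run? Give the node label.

Unnormalized betweenness of each node: A:0, B:0, C:27, D:0, E:0, F:0, G:0, H:0, I:0.
C has the largest value, 27, making it the main broker — the node through which the most shortest paths run.

C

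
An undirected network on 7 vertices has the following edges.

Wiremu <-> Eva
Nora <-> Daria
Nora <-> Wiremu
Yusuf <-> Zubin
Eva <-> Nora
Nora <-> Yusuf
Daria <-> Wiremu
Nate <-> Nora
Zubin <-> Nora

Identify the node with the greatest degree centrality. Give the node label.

Degrees — Daria:2, Eva:2, Nate:1, Nora:6, Wiremu:3, Yusuf:2, Zubin:2.
The maximum is 6, attained only by Nora.

Nora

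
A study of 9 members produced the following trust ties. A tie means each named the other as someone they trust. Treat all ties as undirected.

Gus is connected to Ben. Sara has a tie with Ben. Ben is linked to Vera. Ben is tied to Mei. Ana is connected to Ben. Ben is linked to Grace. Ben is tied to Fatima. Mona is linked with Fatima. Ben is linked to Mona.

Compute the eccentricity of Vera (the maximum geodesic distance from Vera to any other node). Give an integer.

Distances from Vera: Ana:2, Ben:1, Fatima:2, Grace:2, Gus:2, Mei:2, Mona:2, Sara:2.
The largest is 2 (to Grace, Mona, Gus, Fatima, Mei, Ana, and Sara), so the eccentricity of Vera is 2.

2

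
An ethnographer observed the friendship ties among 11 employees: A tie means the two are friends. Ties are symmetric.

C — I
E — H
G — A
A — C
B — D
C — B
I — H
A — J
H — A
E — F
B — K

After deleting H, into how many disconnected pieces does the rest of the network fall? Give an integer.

Without H, the remaining ties split the others into: {A, B, C, D, G, I, J, K}; {E, F}.
That's 2 separate components.

2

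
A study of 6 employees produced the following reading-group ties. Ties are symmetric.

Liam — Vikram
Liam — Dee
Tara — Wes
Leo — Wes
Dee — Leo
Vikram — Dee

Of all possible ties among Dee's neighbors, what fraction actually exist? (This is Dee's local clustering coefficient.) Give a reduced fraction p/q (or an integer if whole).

Dee's neighbors: Leo, Liam, and Vikram (k = 3).
Possible neighbor pairs: C(3,2) = 3. Edges among them: Liam–Vikram → e = 1.
Clustering(Dee) = 1/3.

1/3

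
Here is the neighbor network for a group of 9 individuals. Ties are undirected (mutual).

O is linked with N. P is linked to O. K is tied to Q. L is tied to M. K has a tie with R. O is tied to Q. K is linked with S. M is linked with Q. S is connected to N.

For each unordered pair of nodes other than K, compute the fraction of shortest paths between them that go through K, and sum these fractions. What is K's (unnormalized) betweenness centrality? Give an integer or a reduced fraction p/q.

10

Pairs whose geodesics pass through K — O–R: 1; S–Q: 1; S–L: 1; S–R: 1; S–M: 1; P–R: 1; N–R: 1; Q–R: 1; L–R: 1; R–M: 1.
All other pairs contribute 0.
Summing the contributions gives betweenness(K) = 10.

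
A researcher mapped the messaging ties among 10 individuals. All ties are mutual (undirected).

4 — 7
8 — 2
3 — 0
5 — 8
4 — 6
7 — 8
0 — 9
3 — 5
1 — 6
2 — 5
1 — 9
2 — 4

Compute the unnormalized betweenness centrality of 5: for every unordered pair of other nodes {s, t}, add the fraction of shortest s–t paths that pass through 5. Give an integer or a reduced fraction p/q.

Pairs whose geodesics pass through 5 — 3–6: 1/2; 3–4: 1; 3–7: 1; 3–8: 1; 3–2: 1; 0–4: 1/2; 0–7: 1; 0–8: 1; 0–2: 1; 9–8: 1; 9–2: 1/2.
All other pairs contribute 0.
Summing the contributions gives betweenness(5) = 19/2.

19/2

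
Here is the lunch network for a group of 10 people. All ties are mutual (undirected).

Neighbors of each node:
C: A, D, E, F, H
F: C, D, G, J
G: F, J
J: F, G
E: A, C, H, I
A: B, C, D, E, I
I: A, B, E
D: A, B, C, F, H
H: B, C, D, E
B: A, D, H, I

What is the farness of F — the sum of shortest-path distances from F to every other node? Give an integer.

15

Distances from F: A:2, B:2, C:1, D:1, E:2, G:1, H:2, I:3, J:1.
Sum = 2 + 2 + 1 + 1 + 2 + 1 + 2 + 3 + 1 = 15.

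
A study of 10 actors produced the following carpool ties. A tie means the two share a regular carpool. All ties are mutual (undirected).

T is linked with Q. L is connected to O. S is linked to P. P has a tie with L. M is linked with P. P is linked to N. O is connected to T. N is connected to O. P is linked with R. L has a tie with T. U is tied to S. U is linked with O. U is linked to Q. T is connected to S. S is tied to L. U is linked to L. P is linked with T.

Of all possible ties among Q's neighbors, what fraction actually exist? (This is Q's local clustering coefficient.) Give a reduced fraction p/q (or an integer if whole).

Q's neighbors: T and U (k = 2).
Possible neighbor pairs: C(2,2) = 1. Edges among them: none → e = 0.
Clustering(Q) = 0/1.

0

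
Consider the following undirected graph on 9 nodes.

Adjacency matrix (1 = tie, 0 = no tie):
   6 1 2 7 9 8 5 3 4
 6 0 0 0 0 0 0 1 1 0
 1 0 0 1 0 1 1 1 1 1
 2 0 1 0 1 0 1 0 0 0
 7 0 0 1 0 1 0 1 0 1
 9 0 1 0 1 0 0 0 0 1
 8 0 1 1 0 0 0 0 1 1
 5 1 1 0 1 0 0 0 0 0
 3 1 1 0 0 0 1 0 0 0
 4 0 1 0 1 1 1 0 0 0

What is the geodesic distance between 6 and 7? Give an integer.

One shortest route is 6 – 5 – 7, which uses 2 edges, and 6 and 7 are not directly tied, so nothing shorter exists. So d(6,7) = 2.

2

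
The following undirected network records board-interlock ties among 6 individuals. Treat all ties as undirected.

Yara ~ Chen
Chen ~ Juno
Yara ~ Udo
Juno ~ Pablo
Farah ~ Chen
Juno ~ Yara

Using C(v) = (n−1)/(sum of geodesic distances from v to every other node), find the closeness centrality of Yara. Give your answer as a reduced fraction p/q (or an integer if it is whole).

Distances from Yara: Chen:1, Farah:2, Juno:1, Pablo:2, Udo:1. Sum = 7.
n = 6, so closeness = 5/7.

5/7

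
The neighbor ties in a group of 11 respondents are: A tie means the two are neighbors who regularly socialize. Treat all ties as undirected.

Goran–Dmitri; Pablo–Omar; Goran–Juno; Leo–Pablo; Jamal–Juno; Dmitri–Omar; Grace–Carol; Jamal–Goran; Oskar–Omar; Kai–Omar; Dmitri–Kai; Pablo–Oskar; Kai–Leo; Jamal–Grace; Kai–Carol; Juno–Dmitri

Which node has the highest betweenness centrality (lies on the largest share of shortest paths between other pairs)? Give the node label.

Dmitri

Unnormalized betweenness of each node: Carol:6, Dmitri:46/3, Goran:3, Grace:8/3, Jamal:11/3, Juno:3, Kai:89/6, Leo:3/2, Omar:25/2, Oskar:0, Pablo:3/2.
Dmitri has the largest value, 46/3, making it the main broker — the node through which the most shortest paths run.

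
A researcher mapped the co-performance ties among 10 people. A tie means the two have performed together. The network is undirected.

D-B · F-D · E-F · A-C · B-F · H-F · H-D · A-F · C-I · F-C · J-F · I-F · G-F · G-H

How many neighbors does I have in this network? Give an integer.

I is directly tied to C and F. That is 2 neighbors, so the degree of I is 2.

2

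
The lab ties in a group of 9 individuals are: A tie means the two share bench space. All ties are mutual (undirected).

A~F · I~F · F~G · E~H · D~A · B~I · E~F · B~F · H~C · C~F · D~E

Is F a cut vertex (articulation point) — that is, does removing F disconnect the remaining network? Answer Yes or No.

Yes

Removing F leaves {A, C, D, E, and H} with no path to {B and I}, so the network splits into 3 components. F is a cut vertex.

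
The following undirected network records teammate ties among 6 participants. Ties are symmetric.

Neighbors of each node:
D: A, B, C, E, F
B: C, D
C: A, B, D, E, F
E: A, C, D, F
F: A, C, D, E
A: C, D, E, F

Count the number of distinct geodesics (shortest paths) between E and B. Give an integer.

2

The shortest distance is 2. The length-2 paths are: E–D–B; E–C–B.
That gives 2 distinct shortest paths.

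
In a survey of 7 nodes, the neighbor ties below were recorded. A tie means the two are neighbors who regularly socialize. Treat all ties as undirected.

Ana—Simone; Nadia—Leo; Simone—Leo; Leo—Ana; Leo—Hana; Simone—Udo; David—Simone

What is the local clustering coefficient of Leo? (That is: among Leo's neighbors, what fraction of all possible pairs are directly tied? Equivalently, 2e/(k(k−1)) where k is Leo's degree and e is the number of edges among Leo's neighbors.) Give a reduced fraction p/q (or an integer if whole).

Leo's neighbors: Ana, Hana, Nadia, and Simone (k = 4).
Possible neighbor pairs: C(4,2) = 6. Edges among them: Ana–Simone → e = 1.
Clustering(Leo) = 1/6.

1/6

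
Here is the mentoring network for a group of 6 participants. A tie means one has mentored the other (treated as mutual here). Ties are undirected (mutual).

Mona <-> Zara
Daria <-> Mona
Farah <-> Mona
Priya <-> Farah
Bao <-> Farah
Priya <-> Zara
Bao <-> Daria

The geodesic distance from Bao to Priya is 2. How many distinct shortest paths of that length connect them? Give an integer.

The shortest distance is 2, and the only length-2 path is Bao–Farah–Priya. So there is exactly 1 shortest path.

1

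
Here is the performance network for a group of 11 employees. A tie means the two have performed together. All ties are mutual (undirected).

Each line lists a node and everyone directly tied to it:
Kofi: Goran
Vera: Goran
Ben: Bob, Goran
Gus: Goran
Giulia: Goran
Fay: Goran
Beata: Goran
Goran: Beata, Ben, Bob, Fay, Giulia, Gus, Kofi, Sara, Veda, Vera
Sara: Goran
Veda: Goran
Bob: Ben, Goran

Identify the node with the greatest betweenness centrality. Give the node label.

Goran

Unnormalized betweenness of each node: Beata:0, Ben:0, Bob:0, Fay:0, Giulia:0, Goran:44, Gus:0, Kofi:0, Sara:0, Veda:0, Vera:0.
Goran has the largest value, 44, making it the main broker — the node through which the most shortest paths run.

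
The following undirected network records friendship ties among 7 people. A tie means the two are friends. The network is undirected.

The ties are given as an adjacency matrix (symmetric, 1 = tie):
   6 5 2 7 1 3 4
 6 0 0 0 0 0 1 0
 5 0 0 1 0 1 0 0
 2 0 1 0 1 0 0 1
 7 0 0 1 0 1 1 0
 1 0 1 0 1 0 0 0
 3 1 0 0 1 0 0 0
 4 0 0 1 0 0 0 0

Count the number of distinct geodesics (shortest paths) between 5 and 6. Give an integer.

2

The shortest distance is 4. The length-4 paths are: 5–2–7–3–6; 5–1–7–3–6.
That gives 2 distinct shortest paths.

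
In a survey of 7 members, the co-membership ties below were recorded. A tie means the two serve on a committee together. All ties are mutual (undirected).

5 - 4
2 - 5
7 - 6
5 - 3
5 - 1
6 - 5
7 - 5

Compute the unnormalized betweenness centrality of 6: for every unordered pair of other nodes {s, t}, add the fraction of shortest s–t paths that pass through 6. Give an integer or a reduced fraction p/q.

0

No shortest path between any pair of other nodes passes through 6.
Summing the contributions gives betweenness(6) = 0.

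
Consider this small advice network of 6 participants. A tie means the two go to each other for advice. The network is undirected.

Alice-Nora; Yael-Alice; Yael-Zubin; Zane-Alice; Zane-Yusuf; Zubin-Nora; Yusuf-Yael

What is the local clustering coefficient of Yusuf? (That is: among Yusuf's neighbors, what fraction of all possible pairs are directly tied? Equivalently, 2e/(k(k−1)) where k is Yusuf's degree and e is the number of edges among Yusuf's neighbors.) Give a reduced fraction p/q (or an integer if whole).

Yusuf's neighbors: Yael and Zane (k = 2).
Possible neighbor pairs: C(2,2) = 1. Edges among them: none → e = 0.
Clustering(Yusuf) = 0/1.

0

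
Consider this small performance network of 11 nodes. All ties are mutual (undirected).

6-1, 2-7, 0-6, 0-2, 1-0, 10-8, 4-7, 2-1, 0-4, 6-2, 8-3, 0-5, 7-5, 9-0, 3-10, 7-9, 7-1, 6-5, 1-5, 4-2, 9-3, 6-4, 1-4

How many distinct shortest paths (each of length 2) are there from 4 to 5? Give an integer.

4

The shortest distance is 2. The length-2 paths are: 4–6–5; 4–0–5; 4–7–5; 4–1–5.
That gives 4 distinct shortest paths.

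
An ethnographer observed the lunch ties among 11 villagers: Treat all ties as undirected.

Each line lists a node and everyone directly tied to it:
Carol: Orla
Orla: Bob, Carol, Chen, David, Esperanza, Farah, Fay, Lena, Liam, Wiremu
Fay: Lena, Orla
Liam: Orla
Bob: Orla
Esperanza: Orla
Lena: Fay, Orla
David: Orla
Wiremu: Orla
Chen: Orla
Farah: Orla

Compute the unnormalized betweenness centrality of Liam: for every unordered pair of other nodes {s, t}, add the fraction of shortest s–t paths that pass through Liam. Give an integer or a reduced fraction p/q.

No shortest path between any pair of other nodes passes through Liam.
Summing the contributions gives betweenness(Liam) = 0.

0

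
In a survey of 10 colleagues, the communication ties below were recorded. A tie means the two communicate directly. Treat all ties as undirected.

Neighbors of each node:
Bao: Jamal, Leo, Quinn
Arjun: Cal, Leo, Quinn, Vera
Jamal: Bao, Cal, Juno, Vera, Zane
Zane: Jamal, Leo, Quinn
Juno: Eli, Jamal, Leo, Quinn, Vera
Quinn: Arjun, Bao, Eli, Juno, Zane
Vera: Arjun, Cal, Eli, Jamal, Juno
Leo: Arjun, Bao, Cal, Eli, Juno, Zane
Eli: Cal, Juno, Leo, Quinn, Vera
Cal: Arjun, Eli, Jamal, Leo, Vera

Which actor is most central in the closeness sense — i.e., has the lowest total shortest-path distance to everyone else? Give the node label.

Farness (sum of distances to all others) for each node — Arjun:14, Bao:15, Cal:13, Eli:13, Jamal:13, Juno:13, Leo:12, Quinn:13, Vera:13, Zane:15.
The smallest farness is 12, for Leo, so Leo has the highest closeness.

Leo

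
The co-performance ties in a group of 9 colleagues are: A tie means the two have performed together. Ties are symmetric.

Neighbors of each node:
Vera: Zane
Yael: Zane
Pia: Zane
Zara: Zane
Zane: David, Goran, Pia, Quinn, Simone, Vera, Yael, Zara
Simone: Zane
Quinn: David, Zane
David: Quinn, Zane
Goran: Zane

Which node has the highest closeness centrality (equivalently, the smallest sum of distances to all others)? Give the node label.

Farness (sum of distances to all others) for each node — David:14, Goran:15, Pia:15, Quinn:14, Simone:15, Vera:15, Yael:15, Zane:8, Zara:15.
The smallest farness is 8, for Zane, so Zane has the highest closeness.

Zane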